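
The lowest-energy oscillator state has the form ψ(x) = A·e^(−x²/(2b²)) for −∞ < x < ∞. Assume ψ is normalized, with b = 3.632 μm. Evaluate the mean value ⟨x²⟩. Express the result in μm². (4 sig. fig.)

By definition ⟨x²⟩ = ∫ x^2 |ψ(x)|² dx.
Differentiating ∫e^(−αx²) dx = √(π/α) under α to get the higher moments, since the A² factors cancel between numerator and denominator, ⟨x²⟩ = b^2/2.
With b = 3.632, ⟨x^2⟩ = 6.5957.

⟨x^2⟩ ≈ 6.596 μm^2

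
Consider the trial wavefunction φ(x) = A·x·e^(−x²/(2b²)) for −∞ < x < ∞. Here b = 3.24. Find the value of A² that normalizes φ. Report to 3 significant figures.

We need A² ∫|f|² dx = 1, taking the integral from −∞ to ∞.
Using the Gaussian integral ∫_{−∞}^{∞} e^(−αx²) dx = √(π/α), the integral (without the A² prefactor) comes out to √(π)·b^3/2.
Setting this equal to 1 gives A² = 1/(√(π)·b^3/2).
With b = 3.24: A² = 0.03318 and A = 0.1821.

A^2 ≈ 0.0332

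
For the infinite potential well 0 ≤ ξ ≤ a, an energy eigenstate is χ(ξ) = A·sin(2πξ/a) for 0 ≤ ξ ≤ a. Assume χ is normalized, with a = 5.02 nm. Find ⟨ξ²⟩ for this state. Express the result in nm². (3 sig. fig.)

By definition ⟨ξ²⟩ = ∫ ξ^2 |χ(ξ)|² dξ.
Evaluating both integrals, ⟨ξ²⟩ = -a^2/(8·π^2) + a^2/3.
Putting a = 5.02 gives 8.081.

⟨ξ^2⟩ ≈ 8.08 nm^2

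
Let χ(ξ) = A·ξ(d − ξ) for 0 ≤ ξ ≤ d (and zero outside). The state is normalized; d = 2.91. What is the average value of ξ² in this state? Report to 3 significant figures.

The expectation value is the |χ|²-weighted average of ξ^2: ∫ ξ^2|χ|² dξ.
Expanding the polynomial and integrating term by term, since the A² factors cancel between numerator and denominator, ⟨ξ²⟩ = 2·d^2/7.
Putting d = 2.91 gives 2.419.

⟨ξ^2⟩ ≈ 2.42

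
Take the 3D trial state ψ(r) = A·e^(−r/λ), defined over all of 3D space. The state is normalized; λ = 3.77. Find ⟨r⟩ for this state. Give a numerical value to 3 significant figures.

By definition ⟨r⟩ = ∫ r |ψ(r)|² 4πr² dr.
Using ∫₀^∞ rⁿ e^(−αr) dr = n!/αⁿ⁺¹, since the A² factors cancel between numerator and denominator, ⟨r⟩ = 3·λ/2.
With λ = 3.77, ⟨r⟩ = 5.655.

⟨r⟩ ≈ 5.66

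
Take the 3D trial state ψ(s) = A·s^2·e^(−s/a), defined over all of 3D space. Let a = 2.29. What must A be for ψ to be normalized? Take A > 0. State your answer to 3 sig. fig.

A ≈ 0.00654

Require ∫ |ψ|² 4πs² ds = 1 over the whole domain.
In 3D with spherical symmetry the volume element is 4πs² ds.
With ∫₀^∞ s^6 e^(−αs) ds = 6!/α^7, with ψ = A·s^2·e^(−s/a), the integral evaluates to A²·[45·π·a^7/2].
With a = 2.29: A² = 0.00004284 and A = 0.006545.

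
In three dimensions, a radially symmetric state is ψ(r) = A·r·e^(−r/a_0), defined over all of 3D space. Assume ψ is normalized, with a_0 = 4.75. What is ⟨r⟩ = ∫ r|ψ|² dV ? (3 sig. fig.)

⟨r⟩ ≈ 11.9

⟨r⟩ = ∫ r |ψ|² 4πr² dr over the full domain.
Evaluating both integrals, ⟨r⟩ = 5·a_0/2.
With a_0 = 4.75, ⟨r⟩ = 11.88.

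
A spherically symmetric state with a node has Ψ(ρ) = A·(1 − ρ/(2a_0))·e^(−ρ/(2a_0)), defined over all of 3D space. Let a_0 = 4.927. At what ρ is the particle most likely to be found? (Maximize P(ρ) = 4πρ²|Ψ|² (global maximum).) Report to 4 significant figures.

The maximum of P(ρ) = 4πρ²|Ψ|² occurs where its derivative vanishes.
This gives ρ = a_0·(√(5) + 3).
With a_0 = 4.927, the most probable radial distance is 25.798.

ρ ≈ 25.80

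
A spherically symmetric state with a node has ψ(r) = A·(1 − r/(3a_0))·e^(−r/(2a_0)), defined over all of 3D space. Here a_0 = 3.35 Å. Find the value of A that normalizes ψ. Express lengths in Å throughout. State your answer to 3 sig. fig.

We need A² ∫|f|² 4πr² dr = 1, taking the integral from 0 to ∞.
∫|ψ|² 4πr² dr = A²·(8·π·a_0^3/3).
So A² = (8·π·a_0^3/3)^(−1).
With a_0 = 3.35: A² = 0.003175 and A = 0.05635.

A ≈ 0.0563 Å^(-3/2)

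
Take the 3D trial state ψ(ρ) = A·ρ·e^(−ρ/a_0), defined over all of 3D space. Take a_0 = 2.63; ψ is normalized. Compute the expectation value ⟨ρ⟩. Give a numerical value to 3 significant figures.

⟨ρ⟩ ≈ 6.58

By definition ⟨ρ⟩ = ∫ ρ |ψ(ρ)|² 4πρ² dρ.
Using ∫₀^∞ ρⁿ e^(−αρ) dρ = n!/αⁿ⁺¹, evaluating both integrals, ⟨ρ⟩ = 5·a_0/2.
With a_0 = 2.63, ⟨ρ⟩ = 6.575.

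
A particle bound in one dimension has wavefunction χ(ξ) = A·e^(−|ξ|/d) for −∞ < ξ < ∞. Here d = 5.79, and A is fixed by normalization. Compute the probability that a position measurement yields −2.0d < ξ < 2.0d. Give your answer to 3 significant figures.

P = ∫_{−2.0d}^{2.0d} |χ(ξ)|² dξ.
Since A² = 1/(d), this is the region integral divided by the full normalization integral.
By symmetry take twice the ξ ≥ 0 contribution in numerator and denominator; the 2's cancel. Let u = ξ/d; then A² and the length scale cancel, so P = ∫_{0}^{2.0} e^(-2·u) du ÷ ∫_{0}^{∞} e^(-2·u) du.
Using ∫ e^(-2·u) du = -e^(-2·u)/2, the numerator is 1/2 - e^(-4)/2 and the denominator is 1/2.
Evaluating gives P = 0.9817.

P ≈ 0.982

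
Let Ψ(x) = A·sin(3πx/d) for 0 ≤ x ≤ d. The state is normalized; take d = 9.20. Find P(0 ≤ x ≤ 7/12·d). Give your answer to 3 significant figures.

|Ψ|² is the probability density, so P = ∫_{0}^{7/12·d} |Ψ|² dx.
With A² fixed by ∫|Ψ|² = 1, i.e. A² = (d/2)^(−1), substitute and integrate.
Substituting u = x/d, A² and the length scale cancel in the ratio: P = ∫_{0}^{7/12} sin(3·π·u)^2 du / ∫_{0}^{1} sin(3·π·u)^2 du.
With ∫ sin(3·π·u)^2 du = u/2 - sin(6·π·u)/(12·π) + C, the region integral is 1/(12·π) + 7/24 and the full one is 1/2.
This works out to P = (2 + 7·π)/(12·π).

P ≈ 0.636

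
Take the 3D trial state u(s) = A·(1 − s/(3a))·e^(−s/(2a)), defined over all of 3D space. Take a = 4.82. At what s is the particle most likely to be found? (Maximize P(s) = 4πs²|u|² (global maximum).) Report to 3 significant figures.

s ≈ 4.82

Set d/ds [P(s) = 4πs²|u|²] = 0 and solve for s > 0.
Solving yields s = a.
With a = 4.82, the most probable radial distance is 4.820.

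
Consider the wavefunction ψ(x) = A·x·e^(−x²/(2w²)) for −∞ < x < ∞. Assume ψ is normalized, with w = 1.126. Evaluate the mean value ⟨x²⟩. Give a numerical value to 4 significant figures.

⟨x^2⟩ ≈ 1.902

By definition ⟨x²⟩ = ∫ x^2 |ψ(x)|² dx.
Differentiating ∫e^(−αx²) dx = √(π/α) under α to get the higher moments, since the A² factors cancel between numerator and denominator, ⟨x²⟩ = 3·w^2/2.
Putting w = 1.126 gives 1.9018.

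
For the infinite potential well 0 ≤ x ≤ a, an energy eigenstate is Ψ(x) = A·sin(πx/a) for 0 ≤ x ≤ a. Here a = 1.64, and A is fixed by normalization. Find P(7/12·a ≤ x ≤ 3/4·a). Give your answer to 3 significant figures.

P = ∫_{7/12·a}^{3/4·a} |Ψ(x)|² dx.
With A² fixed by ∫|Ψ|² = 1, i.e. A² = (a/2)^(−1), substitute and integrate.
In terms of u = x/a (A² and the length scale cancel between numerator and denominator), P = [∫_{7/12}^{3/4} sin(π·u)^2 du] / [∫_{0}^{1} sin(π·u)^2 du].
An antiderivative of sin(π·u)^2 is u/2 - sin(2·π·u)/(4·π); evaluating from 7/12 to 3/4 gives 1/(8·π) + 1/12, while the full integral is 1/2.
The result is P = (3 + 2·π)/(12·π).

P ≈ 0.246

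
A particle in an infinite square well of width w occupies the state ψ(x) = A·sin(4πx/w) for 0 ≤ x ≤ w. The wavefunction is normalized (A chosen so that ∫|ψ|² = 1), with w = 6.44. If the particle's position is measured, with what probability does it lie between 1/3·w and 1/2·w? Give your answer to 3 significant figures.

P ≈ 0.201

The probability is P = ∫ |ψ|² dx over [1/3·w, 1/2·w].
With A² fixed by ∫|ψ|² = 1, i.e. A² = (w/2)^(−1), substitute and integrate.
Let u = x/w; then A² and the length scale cancel, so P = ∫_{1/3}^{1/2} sin(4·π·u)^2 du ÷ ∫_{0}^{1} sin(4·π·u)^2 du.
Using ∫ sin(4·π·u)^2 du = u/2 - sin(4·π·u)·cos(4·π·u)/(8·π), the numerator is √(3)/(32·π) + 1/12 and the denominator is 1/2.
Evaluating gives P = (√(3)/16 + π/6)/π.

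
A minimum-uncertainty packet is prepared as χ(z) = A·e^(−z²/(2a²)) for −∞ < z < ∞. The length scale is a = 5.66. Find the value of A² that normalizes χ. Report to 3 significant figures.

Normalization requires ∫|χ|² dz = 1, integrated from −∞ to ∞.
The integral (without the A² prefactor) comes out to √(π)·a.
Substituting a = 5.66 gives A² = 0.09968, so A = 0.3157.

A^2 ≈ 0.0997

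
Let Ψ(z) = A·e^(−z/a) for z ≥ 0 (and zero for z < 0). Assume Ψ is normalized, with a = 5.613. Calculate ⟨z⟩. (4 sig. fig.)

⟨z⟩ = ∫ z |Ψ|² dz over the full domain.
With ∫₀^∞ z^1 e^(−αz) dz = 1!/α^2, the ratio of the moment integral to the normalization integral gives ⟨z⟩ = a/2.
With a = 5.613, ⟨z⟩ = 2.8065.

⟨z⟩ ≈ 2.807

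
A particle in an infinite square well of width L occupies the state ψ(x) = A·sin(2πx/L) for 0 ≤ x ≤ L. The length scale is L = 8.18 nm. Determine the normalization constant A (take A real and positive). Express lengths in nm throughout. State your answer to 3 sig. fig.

Normalization requires ∫|ψ|² dx = 1, integrated from 0 to L.
With ∫₀^L sin²(nπx/L) dx = L/2, carrying out the integral gives A² · L/2.
So A² = (L/2)^(−1).
Substituting L = 8.18 gives A² = 0.2445, so A = 0.4945.

A ≈ 0.494 nm^(-1/2)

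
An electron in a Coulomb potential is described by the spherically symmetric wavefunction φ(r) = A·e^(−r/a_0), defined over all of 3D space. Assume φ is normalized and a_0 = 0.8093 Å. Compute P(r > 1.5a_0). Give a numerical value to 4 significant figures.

P ≈ 0.4232

P = ∫ |φ|² 4πr² dr over r > 1.5a_0.
Normalization gives A² = 1/(π·a_0^3).
Substituting u = r/a_0, A², 4π and the length scale all cancel in the ratio: P = ∫_{1.5}^{∞} u^2·e^(-2·u) du / ∫_{0}^{∞} u^2·e^(-2·u) du.
Using ∫ u^2·e^(-2·u) du = -(2·u^2 + 2·u + 1)·e^(-2·u)/4, the numerator is 17·e^(-3)/8 and the denominator is 1/4.
The region integral divided by the full integral gives P = 0.42319.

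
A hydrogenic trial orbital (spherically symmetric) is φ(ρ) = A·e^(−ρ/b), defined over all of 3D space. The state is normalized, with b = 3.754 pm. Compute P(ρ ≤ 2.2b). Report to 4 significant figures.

P = ∫ |φ|² 4πρ² dρ over ρ ≤ 2.2b.
A² is fixed by ∫₀^∞ 4πρ²|φ|² dρ = 1, i.e. A² = (π·b^3)^(−1).
In terms of u = ρ/b (A², 4π and the length scale all cancel between numerator and denominator), P = [∫_{0}^{2.2} u^2·e^(-2·u) du] / [∫_{0}^{∞} u^2·e^(-2·u) du].
With ∫ u^2·e^(-2·u) du = -(2·u^2 + 2·u + 1)·e^(-2·u)/4 + C, the region integral is 1/4 - 377·e^(-22/5)/100 and the full one is 1/4.
This evaluates to P = 0.81486.

P ≈ 0.8149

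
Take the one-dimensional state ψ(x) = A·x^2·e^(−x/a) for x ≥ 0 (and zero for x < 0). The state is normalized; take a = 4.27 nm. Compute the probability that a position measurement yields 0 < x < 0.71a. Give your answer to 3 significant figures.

P ≈ 0.0151

|ψ|² is the probability density, so P = ∫_{0}^{0.71a} |ψ|² dx.
Since A² = 1/(3·a^5/4), this is the region integral divided by the full normalization integral.
Substituting u = x/a, A² and the length scale cancel in the ratio: P = ∫_{0}^{0.71} u^4·e^(-2·u) du / ∫_{0}^{∞} u^4·e^(-2·u) du.
With ∫ u^4·e^(-2·u) du = -(u^4/2 + u^3 + 3·u^2/2 + 3·u/2 + 3/4)·e^(-2·u) + C, the region integral is ≈ 0.011293 and the full one is 3/4.
The result is P = 0.01506.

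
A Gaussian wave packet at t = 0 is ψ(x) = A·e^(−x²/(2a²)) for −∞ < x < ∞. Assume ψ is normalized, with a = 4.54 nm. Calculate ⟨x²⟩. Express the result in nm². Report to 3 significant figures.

⟨x^2⟩ ≈ 10.3 nm^2

The expectation value is the |ψ|²-weighted average of x^2: ∫ x^2|ψ|² dx.
Since the A² factors cancel between numerator and denominator, ⟨x²⟩ = a^2/2.
Putting a = 4.54 gives 10.31.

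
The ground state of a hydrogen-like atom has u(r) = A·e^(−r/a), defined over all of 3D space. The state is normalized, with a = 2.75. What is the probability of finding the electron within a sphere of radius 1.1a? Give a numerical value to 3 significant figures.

P ≈ 0.377

P = ∫ |u|² 4πr² dr over r ≤ 1.1a.
Normalization gives A² = 1/(π·a^3).
In terms of t = r/a (A², 4π and the length scale all cancel between numerator and denominator), P = [∫_{0}^{1.1} t^2·e^(-2·t) dt] / [∫_{0}^{∞} t^2·e^(-2·t) dt].
Using ∫ t^2·e^(-2·t) dt = -(2·t^2 + 2·t + 1)·e^(-2·t)/4, the numerator is 1/4 - 281·e^(-11/5)/200 and the denominator is 1/4.
The region integral divided by the full integral gives P = 0.3773.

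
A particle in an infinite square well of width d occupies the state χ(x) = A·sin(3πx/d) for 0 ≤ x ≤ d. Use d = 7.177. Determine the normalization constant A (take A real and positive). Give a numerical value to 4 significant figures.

The normalization condition is ∫|χ|² dx = 1 from 0 to d.
The integral (without the A² prefactor) comes out to d/2.
Hence A² = 1/[d/2].
Substituting d = 7.177 gives A² = 0.27867, so A = 0.52789.

A ≈ 0.5279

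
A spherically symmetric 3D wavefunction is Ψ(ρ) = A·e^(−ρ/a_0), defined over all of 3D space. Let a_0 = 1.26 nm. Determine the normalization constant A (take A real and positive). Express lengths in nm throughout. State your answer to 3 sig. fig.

Require ∫ |Ψ|² 4πρ² dρ = 1 over the whole domain.
The angular integral contributes 4π, leaving ∫₀^∞ ρ²|Ψ|² dρ.
With ∫₀^∞ ρ^2 e^(−αρ) dρ = 2!/α^3, carrying out the integral gives A² · π·a_0^3.
Hence A² = 1/[π·a_0^3].
Substituting a_0 = 1.26 gives A² = 0.1591, so A = 0.3989.

A ≈ 0.399 nm^(-3/2)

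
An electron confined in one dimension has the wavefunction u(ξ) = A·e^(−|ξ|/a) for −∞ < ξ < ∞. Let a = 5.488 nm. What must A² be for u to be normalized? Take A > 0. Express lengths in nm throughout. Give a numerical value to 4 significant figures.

Require ∫ |u|² dξ = 1 over the whole domain.
The integral (without the A² prefactor) comes out to a.
Substituting a = 5.488 gives A² = 0.18222, so A = 0.42687.

A^2 ≈ 0.1822 nm^(-1)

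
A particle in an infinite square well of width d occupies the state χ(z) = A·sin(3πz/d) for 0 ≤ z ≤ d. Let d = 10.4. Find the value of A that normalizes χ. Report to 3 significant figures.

A ≈ 0.439

Require ∫ |χ|² dz = 1 over the whole domain.
The integral (without the A² prefactor) comes out to d/2.
So A² = (d/2)^(−1).
Plugging in d = 10.4 yields A = 0.4385.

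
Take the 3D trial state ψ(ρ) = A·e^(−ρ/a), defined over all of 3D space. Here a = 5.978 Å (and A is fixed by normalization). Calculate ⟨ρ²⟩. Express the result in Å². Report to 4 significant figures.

The expectation value is the |ψ|²-weighted average of ρ^2: ∫ ρ^2|ψ|² 4πρ² dρ.
The ratio of the moment integral to the normalization integral gives ⟨ρ²⟩ = 3·a^2.
With a = 5.978, ⟨ρ^2⟩ = 107.21.

⟨ρ^2⟩ ≈ 107.2 Å^2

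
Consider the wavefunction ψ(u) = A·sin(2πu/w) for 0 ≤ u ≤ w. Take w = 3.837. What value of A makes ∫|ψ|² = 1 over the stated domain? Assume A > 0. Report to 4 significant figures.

A ≈ 0.7220

Require ∫ |ψ|² du = 1 over the whole domain.
Carrying out the integral gives A² · w/2.
Setting this equal to 1 gives A² = 1/(w/2).
With w = 3.837: A² = 0.52124 and A = 0.72197.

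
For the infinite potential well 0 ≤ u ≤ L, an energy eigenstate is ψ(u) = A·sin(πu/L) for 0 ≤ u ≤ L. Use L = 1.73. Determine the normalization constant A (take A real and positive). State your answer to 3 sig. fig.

A ≈ 1.08

The normalization condition is ∫|ψ|² du = 1 from 0 to L.
Carrying out the integral gives A² · L/2.
Hence A² = 1/[L/2].
Substituting L = 1.73 gives A² = 1.156, so A = 1.075.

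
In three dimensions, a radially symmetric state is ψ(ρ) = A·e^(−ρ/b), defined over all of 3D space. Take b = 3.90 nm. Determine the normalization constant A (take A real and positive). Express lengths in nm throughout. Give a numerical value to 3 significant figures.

Normalization requires ∫|ψ|² 4πρ² dρ = 1, integrated from 0 to ∞.
Recall ∫₀^∞ ρ^m e^(−ρ/β) dρ = m!·β^(m+1), ∫|ψ|² 4πρ² dρ = A²·(π·b^3).
Hence A² = 1/[π·b^3].
With b = 3.90: A² = 0.005366 and A = 0.07325.

A ≈ 0.0733 nm^(-3/2)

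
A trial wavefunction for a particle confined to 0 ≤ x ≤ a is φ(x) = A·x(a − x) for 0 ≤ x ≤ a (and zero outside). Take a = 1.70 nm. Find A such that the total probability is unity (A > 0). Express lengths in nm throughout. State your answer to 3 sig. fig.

The normalization condition is ∫|φ|² dx = 1 from 0 to a.
Expanding the polynomial and integrating term by term, with φ = A·x(a − x), the integral evaluates to A²·[a^5/30].
Hence A² = 1/[a^5/30].
Plugging in a = 1.70 yields A = 1.454.

A ≈ 1.45 nm^(-5/2)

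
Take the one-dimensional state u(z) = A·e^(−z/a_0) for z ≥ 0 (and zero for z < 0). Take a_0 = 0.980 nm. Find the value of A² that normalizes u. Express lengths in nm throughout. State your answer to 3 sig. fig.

A^2 ≈ 2.04 nm^(-1)

The normalization condition is ∫|u|² dz = 1 from 0 to ∞.
With u = A·e^(−z/a_0), the integral evaluates to A²·[a_0/2].
Hence A² = 1/[a_0/2].
Substituting a_0 = 0.980 gives A² = 2.041, so A = 1.429.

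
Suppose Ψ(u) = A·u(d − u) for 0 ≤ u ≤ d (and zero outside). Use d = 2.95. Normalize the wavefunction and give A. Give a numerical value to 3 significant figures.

A ≈ 0.366

We need A² ∫|f|² du = 1, taking the integral from 0 to d.
Expanding the polynomial and integrating term by term, carrying out the integral gives A² · d^5/30.
So A² = (d^5/30)^(−1).
Plugging in d = 2.95 yields A = 0.3664.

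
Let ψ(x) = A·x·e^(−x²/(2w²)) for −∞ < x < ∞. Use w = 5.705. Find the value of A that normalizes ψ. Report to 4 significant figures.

A ≈ 0.07796

The normalization condition is ∫|ψ|² dx = 1 from −∞ to ∞.
Using the Gaussian integral ∫_{−∞}^{∞} e^(−αx²) dx = √(π/α), ∫|ψ|² dx = A²·(√(π)·w^3/2).
Setting this equal to 1 gives A² = 1/(√(π)·w^3/2).
Plugging in w = 5.705 yields A = 0.077955.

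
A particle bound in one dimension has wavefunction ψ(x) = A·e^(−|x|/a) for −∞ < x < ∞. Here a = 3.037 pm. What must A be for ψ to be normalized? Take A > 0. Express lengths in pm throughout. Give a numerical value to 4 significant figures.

Normalization requires ∫|ψ|² dx = 1, integrated from −∞ to ∞.
Using ∫₀^∞ xⁿ e^(−αx) dx = n!/αⁿ⁺¹, carrying out the integral gives A² · a.
Setting this equal to 1 gives A² = 1/(a).
Substituting a = 3.037 gives A² = 0.32927, so A = 0.57382.

A ≈ 0.5738 pm^(-1/2)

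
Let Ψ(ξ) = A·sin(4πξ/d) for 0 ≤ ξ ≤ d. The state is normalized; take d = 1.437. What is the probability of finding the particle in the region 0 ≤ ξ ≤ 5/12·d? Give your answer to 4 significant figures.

P = ∫_{0}^{5/12·d} |Ψ(ξ)|² dξ.
With A² fixed by ∫|Ψ|² = 1, i.e. A² = (d/2)^(−1), substitute and integrate.
In terms of u = ξ/d (A² and the length scale cancel between numerator and denominator), P = [∫_{0}^{5/12} sin(4·π·u)^2 du] / [∫_{0}^{1} sin(4·π·u)^2 du].
An antiderivative of sin(4·π·u)^2 is u/2 - sin(4·π·u)·cos(4·π·u)/(8·π); evaluating from 0 to 5/12 gives √(3)/(32·π) + 5/24, while the full integral is 1/2.
The result is P = √(3)/(16·π) + 5/12.

P ≈ 0.4511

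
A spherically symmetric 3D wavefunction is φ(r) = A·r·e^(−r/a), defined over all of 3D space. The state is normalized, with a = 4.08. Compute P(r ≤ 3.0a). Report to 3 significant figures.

P ≈ 0.715

With dV = 4πr²dr, the probability is ∫|φ|² dV over r ≤ 3.0a.
Normalization gives A² = 1/(3·π·a^5).
Substituting u = r/a, A², 4π and the length scale all cancel in the ratio: P = ∫_{0}^{3.0} u^4·e^(-2·u) du / ∫_{0}^{∞} u^4·e^(-2·u) du.
With ∫ u^4·e^(-2·u) du = -(u^4/2 + u^3 + 3·u^2/2 + 3·u/2 + 3/4)·e^(-2·u) + C, the region integral is 3/4 - 345·e^(-6)/4 and the full one is 3/4.
This evaluates to P = 0.7149.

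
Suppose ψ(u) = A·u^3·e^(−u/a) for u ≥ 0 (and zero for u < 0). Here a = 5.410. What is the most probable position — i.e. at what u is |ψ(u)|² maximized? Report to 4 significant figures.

Differentiate |ψ(u)|² with respect to u and set to zero.
Solving yields u = 3·a.
With a = 5.410, the most probable position is 16.230.

u ≈ 16.23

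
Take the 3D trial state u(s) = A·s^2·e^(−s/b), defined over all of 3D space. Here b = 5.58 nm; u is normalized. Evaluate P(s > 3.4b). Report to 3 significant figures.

P ≈ 0.480

Integrate the radial probability density 4πs²|u|² over s > 3.4b.
A² is fixed by ∫₀^∞ 4πs²|u|² ds = 1, i.e. A² = (45·π·b^7/2)^(−1).
In terms of t = s/b (A², 4π and the length scale all cancel between numerator and denominator), P = [∫_{3.4}^{∞} t^6·e^(-2·t) dt] / [∫_{0}^{∞} t^6·e^(-2·t) dt].
With ∫ t^6·e^(-2·t) dt = -(4·t^6 + 12·t^5 + 30·t^4 + 60·t^3 + 90·t^2 + 90·t + 45)·e^(-2·t)/8 + C, the region integral is ≈ 2.6995 and the full one is 45/8.
Taking the ratio yields P = 0.4799.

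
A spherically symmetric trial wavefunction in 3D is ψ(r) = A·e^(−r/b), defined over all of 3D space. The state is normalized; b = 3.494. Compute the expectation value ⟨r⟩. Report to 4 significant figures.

⟨r⟩ ≈ 5.241

⟨r⟩ = ∫ r |ψ|² 4πr² dr over the full domain.
Using ∫₀^∞ rⁿ e^(−αr) dr = n!/αⁿ⁺¹, since the A² factors cancel between numerator and denominator, ⟨r⟩ = 3·b/2.
With b = 3.494, ⟨r⟩ = 5.2410.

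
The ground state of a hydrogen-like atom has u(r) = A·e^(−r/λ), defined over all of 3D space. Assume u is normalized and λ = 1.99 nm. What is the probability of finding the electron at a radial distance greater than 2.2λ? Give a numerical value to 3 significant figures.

P ≈ 0.185

Integrate the radial probability density 4πr²|u|² over r > 2.2λ.
Normalization gives A² = 1/(π·λ^3).
Substituting t = r/λ, A², 4π and the length scale all cancel in the ratio: P = ∫_{2.2}^{∞} t^2·e^(-2·t) dt / ∫_{0}^{∞} t^2·e^(-2·t) dt.
Using ∫ t^2·e^(-2·t) dt = -(2·t^2 + 2·t + 1)·e^(-2·t)/4, the numerator is 377·e^(-22/5)/100 and the denominator is 1/4.
This evaluates to P = 0.1851.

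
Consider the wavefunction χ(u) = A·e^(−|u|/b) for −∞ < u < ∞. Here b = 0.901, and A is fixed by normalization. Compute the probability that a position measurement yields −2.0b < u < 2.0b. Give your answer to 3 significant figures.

P ≈ 0.982

P = ∫_{−2.0b}^{2.0b} |χ(u)|² du.
The normalization integral ∫|χ|²du over the whole domain equals b·A², and A² cancels in the ratio.
By symmetry take twice the u ≥ 0 contribution in numerator and denominator; the 2's cancel. In terms of t = u/b (A² and the length scale cancel between numerator and denominator), P = [∫_{0}^{2.0} e^(-2·t) dt] / [∫_{0}^{∞} e^(-2·t) dt].
With ∫ e^(-2·t) dt = -e^(-2·t)/2 + C, the region integral is 1/2 - e^(-4)/2 and the full one is 1/2.
Taking the ratio, P = 0.9817.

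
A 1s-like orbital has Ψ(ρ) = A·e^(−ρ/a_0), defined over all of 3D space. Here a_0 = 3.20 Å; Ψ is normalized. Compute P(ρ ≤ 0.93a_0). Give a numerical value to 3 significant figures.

P = ∫ |Ψ|² 4πρ² dρ over ρ ≤ 0.93a_0.
Normalization gives A² = 1/(π·a_0^3).
Substituting u = ρ/a_0, A², 4π and the length scale all cancel in the ratio: P = ∫_{0}^{0.93} u^2·e^(-2·u) du / ∫_{0}^{∞} u^2·e^(-2·u) du.
Using ∫ u^2·e^(-2·u) du = -(2·u^2 + 2·u + 1)·e^(-2·u)/4, the numerator is ≈ 0.071373 and the denominator is 1/4.
This evaluates to P = 0.2855.

P ≈ 0.285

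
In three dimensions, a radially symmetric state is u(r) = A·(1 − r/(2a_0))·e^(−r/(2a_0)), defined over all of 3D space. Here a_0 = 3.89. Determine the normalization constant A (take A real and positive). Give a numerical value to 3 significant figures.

Normalization requires ∫|u|² 4πr² dr = 1, integrated from 0 to ∞.
With ∫₀^∞ r^4 e^(−αr) dr = 4!/α^5, ∫|u|² 4πr² dr = A²·(8·π·a_0^3).
Substituting a_0 = 3.89 gives A² = 0.0006759, so A = 0.02600.

A ≈ 0.0260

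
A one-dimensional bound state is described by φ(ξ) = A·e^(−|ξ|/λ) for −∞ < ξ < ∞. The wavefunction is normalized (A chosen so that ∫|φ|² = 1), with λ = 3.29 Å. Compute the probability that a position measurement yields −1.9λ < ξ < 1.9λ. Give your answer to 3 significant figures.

P ≈ 0.978

P = ∫_{−1.9λ}^{1.9λ} |φ(ξ)|² dξ.
Since A² = 1/(λ), this is the region integral divided by the full normalization integral.
By symmetry take twice the ξ ≥ 0 contribution in numerator and denominator; the 2's cancel. In terms of u = ξ/λ (A² and the length scale cancel between numerator and denominator), P = [∫_{0}^{1.9} e^(-2·u) du] / [∫_{0}^{∞} e^(-2·u) du].
An antiderivative of e^(-2·u) is -e^(-2·u)/2; evaluating from 0 to 1.9 gives 1/2 - e^(-19/5)/2, while the full integral is 1/2.
Evaluating gives P = 0.9776.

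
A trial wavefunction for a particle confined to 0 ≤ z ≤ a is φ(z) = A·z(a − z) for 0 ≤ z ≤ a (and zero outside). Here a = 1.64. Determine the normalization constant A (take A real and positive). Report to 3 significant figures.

Normalization requires ∫|φ|² dz = 1, integrated from 0 to a.
Expanding the polynomial and integrating term by term, with φ = A·z(a − z), the integral evaluates to A²·[a^5/30].
So A² = (a^5/30)^(−1).
With a = 1.64: A² = 2.529 and A = 1.590.

A ≈ 1.59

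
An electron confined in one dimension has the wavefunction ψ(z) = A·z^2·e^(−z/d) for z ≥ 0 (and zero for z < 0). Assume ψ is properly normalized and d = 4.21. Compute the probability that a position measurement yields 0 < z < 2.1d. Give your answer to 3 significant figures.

P ≈ 0.410

P = ∫_{0}^{2.1d} |ψ(z)|² dz.
The normalization integral ∫|ψ|²dz over the whole domain equals 3·d^5/4·A², and A² cancels in the ratio.
In terms of u = z/d (A² and the length scale cancel between numerator and denominator), P = [∫_{0}^{2.1} u^4·e^(-2·u) du] / [∫_{0}^{∞} u^4·e^(-2·u) du].
An antiderivative of u^4·e^(-2·u) is -(u^4/2 + u^3 + 3·u^2/2 + 3·u/2 + 3/4)·e^(-2·u); evaluating from 0 to 2.1 gives ≈ 0.30763, while the full integral is 3/4.
This works out to P = 0.4102.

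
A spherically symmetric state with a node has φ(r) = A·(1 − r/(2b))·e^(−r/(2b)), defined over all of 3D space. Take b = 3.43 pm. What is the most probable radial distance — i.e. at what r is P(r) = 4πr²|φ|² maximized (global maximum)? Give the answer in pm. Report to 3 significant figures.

Differentiate P(r) = 4πr²|φ|² with respect to r and set to zero.
This gives r = b·(√(5) + 3).
With b = 3.43, the most probable radial distance is 17.96 pm.

r ≈ 18.0 pm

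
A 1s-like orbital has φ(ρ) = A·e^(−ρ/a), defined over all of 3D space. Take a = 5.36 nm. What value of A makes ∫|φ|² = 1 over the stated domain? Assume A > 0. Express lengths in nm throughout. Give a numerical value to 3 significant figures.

A ≈ 0.0455 nm^(-3/2)

Require ∫ |φ|² 4πρ² dρ = 1 over the whole domain.
With ∫₀^∞ ρ^2 e^(−αρ) dρ = 2!/α^3, with φ = A·e^(−ρ/a), the integral evaluates to A²·[π·a^3].
Hence A² = 1/[π·a^3].
Plugging in a = 5.36 yields A = 0.04547.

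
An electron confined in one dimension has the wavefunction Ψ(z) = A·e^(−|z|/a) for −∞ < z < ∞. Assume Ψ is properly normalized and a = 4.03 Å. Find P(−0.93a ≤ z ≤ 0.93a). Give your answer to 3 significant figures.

The probability is P = ∫ |Ψ|² dz over [−0.93a, 0.93a].
Since A² = 1/(a), this is the region integral divided by the full normalization integral.
By symmetry take twice the z ≥ 0 contribution in numerator and denominator; the 2's cancel. Let u = z/a; then A² and the length scale cancel, so P = ∫_{0}^{0.93} e^(-2·u) du ÷ ∫_{0}^{∞} e^(-2·u) du.
Using ∫ e^(-2·u) du = -e^(-2·u)/2, the numerator is 1/2 - e^(-93/50)/2 and the denominator is 1/2.
Evaluating gives P = 0.8443.

P ≈ 0.844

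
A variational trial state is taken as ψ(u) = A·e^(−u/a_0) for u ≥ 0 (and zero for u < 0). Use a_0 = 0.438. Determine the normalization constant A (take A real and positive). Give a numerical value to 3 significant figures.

Require ∫ |ψ|² du = 1 over the whole domain.
Carrying out the integral gives A² · a_0/2.
Setting this equal to 1 gives A² = 1/(a_0/2).
Plugging in a_0 = 0.438 yields A = 2.137.

A ≈ 2.14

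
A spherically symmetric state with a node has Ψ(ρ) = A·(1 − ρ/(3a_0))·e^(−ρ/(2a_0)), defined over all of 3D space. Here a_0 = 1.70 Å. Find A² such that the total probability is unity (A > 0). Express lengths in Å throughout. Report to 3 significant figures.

A^2 ≈ 0.0243 Å^(-3)

We need A² ∫|f|² 4πρ² dρ = 1, taking the integral from 0 to ∞.
The angular integral contributes 4π, leaving ∫₀^∞ ρ²|Ψ|² dρ.
Recall ∫₀^∞ ρ^m e^(−ρ/β) dρ = m!·β^(m+1), with Ψ = A·(1 − ρ/(3a_0))·e^(−ρ/(2a_0)), the integral evaluates to A²·[8·π·a_0^3/3].
Hence A² = 1/[8·π·a_0^3/3].
Substituting a_0 = 1.70 gives A² = 0.02430, so A = 0.1559.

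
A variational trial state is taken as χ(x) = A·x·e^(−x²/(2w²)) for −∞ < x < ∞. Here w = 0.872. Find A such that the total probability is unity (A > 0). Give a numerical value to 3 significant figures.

A ≈ 1.30

We need A² ∫|f|² dx = 1, taking the integral from −∞ to ∞.
With ∫_{−∞}^{∞} x^(2m) e^(−αx²) dx = (2m−1)!!·√π / (2^m α^(m+1/2)), the integral (without the A² prefactor) comes out to √(π)·w^3/2.
Hence A² = 1/[√(π)·w^3/2].
Plugging in w = 0.872 yields A = 1.305.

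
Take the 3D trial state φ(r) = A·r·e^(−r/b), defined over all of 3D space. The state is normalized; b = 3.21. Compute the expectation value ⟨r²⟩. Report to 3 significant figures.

⟨r^2⟩ ≈ 77.3

The expectation value is the |φ|²-weighted average of r^2: ∫ r^2|φ|² 4πr² dr.
Since the A² factors cancel between numerator and denominator, ⟨r²⟩ = 15·b^2/2.
Putting b = 3.21 gives 77.28.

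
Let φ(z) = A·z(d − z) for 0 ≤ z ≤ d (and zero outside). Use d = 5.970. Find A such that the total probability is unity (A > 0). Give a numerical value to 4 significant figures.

Require ∫ |φ|² dz = 1 over the whole domain.
Expanding the polynomial and integrating term by term, carrying out the integral gives A² · d^5/30.
Hence A² = 1/[d^5/30].
Substituting d = 5.970 gives A² = 0.0039559, so A = 0.062896.

A ≈ 0.06290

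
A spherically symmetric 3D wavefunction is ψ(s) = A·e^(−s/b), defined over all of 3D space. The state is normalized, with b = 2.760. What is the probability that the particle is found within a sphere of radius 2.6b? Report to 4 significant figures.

P = ∫ |ψ|² 4πs² ds over s ≤ 2.6b.
Normalization gives A² = 1/(π·b^3).
In terms of u = s/b (A², 4π and the length scale all cancel between numerator and denominator), P = [∫_{0}^{2.6} u^2·e^(-2·u) du] / [∫_{0}^{∞} u^2·e^(-2·u) du].
An antiderivative of u^2·e^(-2·u) is -(2·u^2 + 2·u + 1)·e^(-2·u)/4; evaluating from 0 to 2.6 gives 1/4 - 493·e^(-26/5)/100, while the full integral is 1/4.
Taking the ratio yields P = 0.89121.

P ≈ 0.8912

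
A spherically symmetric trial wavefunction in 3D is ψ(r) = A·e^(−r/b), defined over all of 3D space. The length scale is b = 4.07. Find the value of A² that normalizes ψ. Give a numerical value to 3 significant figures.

The normalization condition is ∫|ψ|² 4πr² dr = 1 from 0 to ∞.
(Spherical symmetry: dV = 4πr² dr.)
Recall ∫₀^∞ r^m e^(−r/β) dr = m!·β^(m+1), carrying out the integral gives A² · π·b^3.
Hence A² = 1/[π·b^3].
Plugging in b = 4.07 yields A = 0.06871.

A^2 ≈ 0.00472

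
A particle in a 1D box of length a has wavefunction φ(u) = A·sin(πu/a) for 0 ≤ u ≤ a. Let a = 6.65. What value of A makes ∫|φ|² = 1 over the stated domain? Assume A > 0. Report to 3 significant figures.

A ≈ 0.548

We need A² ∫|f|² du = 1, taking the integral from 0 to a.
Using sin²θ = (1 − cos 2θ)/2, with φ = A·sin(πu/a), the integral evaluates to A²·[a/2].
Hence A² = 1/[a/2].
With a = 6.65: A² = 0.3008 and A = 0.5484.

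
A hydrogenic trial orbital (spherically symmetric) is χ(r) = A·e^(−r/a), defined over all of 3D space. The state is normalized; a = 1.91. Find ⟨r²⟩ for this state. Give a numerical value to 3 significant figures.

The expectation value is the |χ|²-weighted average of r^2: ∫ r^2|χ|² 4πr² dr.
Using ∫₀^∞ rⁿ e^(−αr) dr = n!/αⁿ⁺¹, the ratio of the moment integral to the normalization integral gives ⟨r²⟩ = 3·a^2.
Putting a = 1.91 gives 10.94.

⟨r^2⟩ ≈ 10.9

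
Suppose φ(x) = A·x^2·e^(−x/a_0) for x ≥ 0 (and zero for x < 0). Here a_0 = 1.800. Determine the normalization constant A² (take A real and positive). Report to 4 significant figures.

The normalization condition is ∫|φ|² dx = 1 from 0 to ∞.
Recall ∫₀^∞ x^m e^(−x/β) dx = m!·β^(m+1), carrying out the integral gives A² · 3·a_0^5/4.
Plugging in a_0 = 1.800 yields A = 0.26564.

A^2 ≈ 0.07056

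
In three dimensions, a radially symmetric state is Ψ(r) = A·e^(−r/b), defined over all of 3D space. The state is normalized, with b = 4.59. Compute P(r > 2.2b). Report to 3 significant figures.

P ≈ 0.185

With dV = 4πr²dr, the probability is ∫|Ψ|² dV over r > 2.2b.
The full normalization integral is A²·[π·b^3] = 1, fixing A².
Let u = r/b; then A², 4π and the length scale all cancel, so P = ∫_{2.2}^{∞} u^2·e^(-2·u) du ÷ ∫_{0}^{∞} u^2·e^(-2·u) du.
Using ∫ u^2·e^(-2·u) du = -(2·u^2 + 2·u + 1)·e^(-2·u)/4, the numerator is 377·e^(-22/5)/100 and the denominator is 1/4.
The region integral divided by the full integral gives P = 0.1851.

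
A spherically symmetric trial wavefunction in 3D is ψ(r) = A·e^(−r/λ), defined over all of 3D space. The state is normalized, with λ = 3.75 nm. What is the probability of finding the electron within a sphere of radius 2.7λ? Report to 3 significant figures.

P ≈ 0.905

Integrate the radial probability density 4πr²|ψ|² over r ≤ 2.7λ.
The full normalization integral is A²·[π·λ^3] = 1, fixing A².
Substituting u = r/λ, A², 4π and the length scale all cancel in the ratio: P = ∫_{0}^{2.7} u^2·e^(-2·u) du / ∫_{0}^{∞} u^2·e^(-2·u) du.
An antiderivative of u^2·e^(-2·u) is -(2·u^2 + 2·u + 1)·e^(-2·u)/4; evaluating from 0 to 2.7 gives 1/4 - 1049·e^(-27/5)/200, while the full integral is 1/4.
This evaluates to P = 0.9052.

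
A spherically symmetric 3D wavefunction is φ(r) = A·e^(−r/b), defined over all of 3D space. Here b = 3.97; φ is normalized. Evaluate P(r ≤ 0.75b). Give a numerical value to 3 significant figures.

P ≈ 0.191

With dV = 4πr²dr, the probability is ∫|φ|² dV over r ≤ 0.75b.
The full normalization integral is A²·[π·b^3] = 1, fixing A².
Substituting u = r/b, A², 4π and the length scale all cancel in the ratio: P = ∫_{0}^{0.75} u^2·e^(-2·u) du / ∫_{0}^{∞} u^2·e^(-2·u) du.
Using ∫ u^2·e^(-2·u) du = -(2·u^2 + 2·u + 1)·e^(-2·u)/4, the numerator is 1/4 - 29·e^(-3/2)/32 and the denominator is 1/4.
Taking the ratio yields P = 0.1912.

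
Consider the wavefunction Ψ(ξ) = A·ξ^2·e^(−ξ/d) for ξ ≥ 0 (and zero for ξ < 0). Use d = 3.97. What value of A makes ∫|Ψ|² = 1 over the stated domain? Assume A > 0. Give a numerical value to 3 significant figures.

A ≈ 0.0368

The normalization condition is ∫|Ψ|² dξ = 1 from 0 to ∞.
The integral (without the A² prefactor) comes out to 3·d^5/4.
Hence A² = 1/[3·d^5/4].
Substituting d = 3.97 gives A² = 0.001352, so A = 0.03677.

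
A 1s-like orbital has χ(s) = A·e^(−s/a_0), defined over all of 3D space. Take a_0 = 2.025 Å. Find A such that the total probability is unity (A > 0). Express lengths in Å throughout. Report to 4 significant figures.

A ≈ 0.1958 Å^(-3/2)

Normalization requires ∫|χ|² 4πs² ds = 1, integrated from 0 to ∞.
The angular integral contributes 4π, leaving ∫₀^∞ s²|χ|² ds.
Recall ∫₀^∞ s^m e^(−s/β) ds = m!·β^(m+1), ∫|χ|² 4πs² ds = A²·(π·a_0^3).
So A² = (π·a_0^3)^(−1).
Substituting a_0 = 2.025 gives A² = 0.038333, so A = 0.19579.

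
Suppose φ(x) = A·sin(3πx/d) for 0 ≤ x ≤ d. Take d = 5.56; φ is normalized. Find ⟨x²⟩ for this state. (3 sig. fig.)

⟨x²⟩ = ∫ x^2 |φ|² dx over the full domain.
The ratio of the moment integral to the normalization integral gives ⟨x²⟩ = -d^2/(18·π^2) + d^2/3.
With d = 5.56, ⟨x^2⟩ = 10.13.

⟨x^2⟩ ≈ 10.1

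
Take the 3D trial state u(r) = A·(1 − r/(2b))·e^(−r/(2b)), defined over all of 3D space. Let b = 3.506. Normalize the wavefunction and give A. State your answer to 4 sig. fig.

The normalization condition is ∫|u|² 4πr² dr = 1 from 0 to ∞.
Carrying out the integral gives A² · 8·π·b^3.
Plugging in b = 3.506 yields A = 0.030385.

A ≈ 0.03039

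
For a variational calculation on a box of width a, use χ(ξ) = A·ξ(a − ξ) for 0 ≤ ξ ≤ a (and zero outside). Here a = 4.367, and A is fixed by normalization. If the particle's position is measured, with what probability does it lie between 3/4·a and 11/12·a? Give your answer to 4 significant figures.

The probability is P = ∫ |χ|² dξ over [3/4·a, 11/12·a].
Since A² = 1/(a^5/30), this is the region integral divided by the full normalization integral.
Let u = ξ/a; then A² and the length scale cancel, so P = ∫_{3/4}^{11/12} u^2·(1 - u)^2 du ÷ ∫_{0}^{1} u^2·(1 - u)^2 du.
Using ∫ u^2·(1 - u)^2 du = u^3·(6·u^2 - 15·u + 10)/30, the numerator is ≈ 0.00328093 and the denominator is 1/30.
The result is P = 0.098428.

P ≈ 0.09843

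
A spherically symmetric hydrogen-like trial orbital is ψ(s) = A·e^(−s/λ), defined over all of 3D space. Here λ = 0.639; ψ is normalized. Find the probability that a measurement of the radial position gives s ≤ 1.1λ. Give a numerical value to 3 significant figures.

P ≈ 0.377

Integrate the radial probability density 4πs²|ψ|² over s ≤ 1.1λ.
A² is fixed by ∫₀^∞ 4πs²|ψ|² ds = 1, i.e. A² = (π·λ^3)^(−1).
Substituting u = s/λ, A², 4π and the length scale all cancel in the ratio: P = ∫_{0}^{1.1} u^2·e^(-2·u) du / ∫_{0}^{∞} u^2·e^(-2·u) du.
An antiderivative of u^2·e^(-2·u) is -(2·u^2 + 2·u + 1)·e^(-2·u)/4; evaluating from 0 to 1.1 gives 1/4 - 281·e^(-11/5)/200, while the full integral is 1/4.
Taking the ratio yields P = 0.3773.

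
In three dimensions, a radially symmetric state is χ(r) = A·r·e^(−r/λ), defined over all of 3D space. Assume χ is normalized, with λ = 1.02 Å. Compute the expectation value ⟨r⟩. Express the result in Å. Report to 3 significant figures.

⟨r⟩ ≈ 2.55 Å

By definition ⟨r⟩ = ∫ r |χ(r)|² 4πr² dr.
Using ∫₀^∞ rⁿ e^(−αr) dr = n!/αⁿ⁺¹, the ratio of the moment integral to the normalization integral gives ⟨r⟩ = 5·λ/2.
Putting λ = 1.02 gives 2.550.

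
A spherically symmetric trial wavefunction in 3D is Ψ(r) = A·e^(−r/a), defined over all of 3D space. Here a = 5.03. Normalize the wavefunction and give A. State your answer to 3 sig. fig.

A ≈ 0.0500

We need A² ∫|f|² 4πr² dr = 1, taking the integral from 0 to ∞.
(Spherical symmetry: dV = 4πr² dr.)
The integral (without the A² prefactor) comes out to π·a^3.
Plugging in a = 5.03 yields A = 0.05001.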